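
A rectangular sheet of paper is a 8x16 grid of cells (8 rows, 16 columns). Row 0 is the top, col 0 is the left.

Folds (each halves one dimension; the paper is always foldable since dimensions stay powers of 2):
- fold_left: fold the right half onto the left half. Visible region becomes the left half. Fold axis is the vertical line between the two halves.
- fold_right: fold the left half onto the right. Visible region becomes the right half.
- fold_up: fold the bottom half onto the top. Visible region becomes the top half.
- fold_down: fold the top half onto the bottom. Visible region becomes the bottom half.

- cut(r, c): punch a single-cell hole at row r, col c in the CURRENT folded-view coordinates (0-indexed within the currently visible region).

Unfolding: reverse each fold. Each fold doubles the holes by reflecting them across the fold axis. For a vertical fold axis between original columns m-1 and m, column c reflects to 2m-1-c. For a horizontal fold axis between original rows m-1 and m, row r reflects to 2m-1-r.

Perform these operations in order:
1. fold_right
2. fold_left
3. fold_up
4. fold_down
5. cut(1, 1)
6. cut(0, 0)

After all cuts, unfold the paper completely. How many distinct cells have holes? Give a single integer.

Answer: 32

Derivation:
Op 1 fold_right: fold axis v@8; visible region now rows[0,8) x cols[8,16) = 8x8
Op 2 fold_left: fold axis v@12; visible region now rows[0,8) x cols[8,12) = 8x4
Op 3 fold_up: fold axis h@4; visible region now rows[0,4) x cols[8,12) = 4x4
Op 4 fold_down: fold axis h@2; visible region now rows[2,4) x cols[8,12) = 2x4
Op 5 cut(1, 1): punch at orig (3,9); cuts so far [(3, 9)]; region rows[2,4) x cols[8,12) = 2x4
Op 6 cut(0, 0): punch at orig (2,8); cuts so far [(2, 8), (3, 9)]; region rows[2,4) x cols[8,12) = 2x4
Unfold 1 (reflect across h@2): 4 holes -> [(0, 9), (1, 8), (2, 8), (3, 9)]
Unfold 2 (reflect across h@4): 8 holes -> [(0, 9), (1, 8), (2, 8), (3, 9), (4, 9), (5, 8), (6, 8), (7, 9)]
Unfold 3 (reflect across v@12): 16 holes -> [(0, 9), (0, 14), (1, 8), (1, 15), (2, 8), (2, 15), (3, 9), (3, 14), (4, 9), (4, 14), (5, 8), (5, 15), (6, 8), (6, 15), (7, 9), (7, 14)]
Unfold 4 (reflect across v@8): 32 holes -> [(0, 1), (0, 6), (0, 9), (0, 14), (1, 0), (1, 7), (1, 8), (1, 15), (2, 0), (2, 7), (2, 8), (2, 15), (3, 1), (3, 6), (3, 9), (3, 14), (4, 1), (4, 6), (4, 9), (4, 14), (5, 0), (5, 7), (5, 8), (5, 15), (6, 0), (6, 7), (6, 8), (6, 15), (7, 1), (7, 6), (7, 9), (7, 14)]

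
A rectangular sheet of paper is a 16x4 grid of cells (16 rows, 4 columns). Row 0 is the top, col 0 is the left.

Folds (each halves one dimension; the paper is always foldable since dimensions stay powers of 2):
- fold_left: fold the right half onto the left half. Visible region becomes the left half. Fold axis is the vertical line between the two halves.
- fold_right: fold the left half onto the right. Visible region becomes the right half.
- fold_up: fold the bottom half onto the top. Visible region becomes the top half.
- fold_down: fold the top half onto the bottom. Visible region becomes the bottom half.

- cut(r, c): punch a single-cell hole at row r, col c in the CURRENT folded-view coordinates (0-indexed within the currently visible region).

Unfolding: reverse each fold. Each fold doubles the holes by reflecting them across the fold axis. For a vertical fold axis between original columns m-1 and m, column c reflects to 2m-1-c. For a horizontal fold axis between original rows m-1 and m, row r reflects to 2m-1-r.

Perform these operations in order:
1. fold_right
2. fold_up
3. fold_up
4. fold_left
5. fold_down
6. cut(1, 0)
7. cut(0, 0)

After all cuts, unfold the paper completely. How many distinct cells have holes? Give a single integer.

Answer: 64

Derivation:
Op 1 fold_right: fold axis v@2; visible region now rows[0,16) x cols[2,4) = 16x2
Op 2 fold_up: fold axis h@8; visible region now rows[0,8) x cols[2,4) = 8x2
Op 3 fold_up: fold axis h@4; visible region now rows[0,4) x cols[2,4) = 4x2
Op 4 fold_left: fold axis v@3; visible region now rows[0,4) x cols[2,3) = 4x1
Op 5 fold_down: fold axis h@2; visible region now rows[2,4) x cols[2,3) = 2x1
Op 6 cut(1, 0): punch at orig (3,2); cuts so far [(3, 2)]; region rows[2,4) x cols[2,3) = 2x1
Op 7 cut(0, 0): punch at orig (2,2); cuts so far [(2, 2), (3, 2)]; region rows[2,4) x cols[2,3) = 2x1
Unfold 1 (reflect across h@2): 4 holes -> [(0, 2), (1, 2), (2, 2), (3, 2)]
Unfold 2 (reflect across v@3): 8 holes -> [(0, 2), (0, 3), (1, 2), (1, 3), (2, 2), (2, 3), (3, 2), (3, 3)]
Unfold 3 (reflect across h@4): 16 holes -> [(0, 2), (0, 3), (1, 2), (1, 3), (2, 2), (2, 3), (3, 2), (3, 3), (4, 2), (4, 3), (5, 2), (5, 3), (6, 2), (6, 3), (7, 2), (7, 3)]
Unfold 4 (reflect across h@8): 32 holes -> [(0, 2), (0, 3), (1, 2), (1, 3), (2, 2), (2, 3), (3, 2), (3, 3), (4, 2), (4, 3), (5, 2), (5, 3), (6, 2), (6, 3), (7, 2), (7, 3), (8, 2), (8, 3), (9, 2), (9, 3), (10, 2), (10, 3), (11, 2), (11, 3), (12, 2), (12, 3), (13, 2), (13, 3), (14, 2), (14, 3), (15, 2), (15, 3)]
Unfold 5 (reflect across v@2): 64 holes -> [(0, 0), (0, 1), (0, 2), (0, 3), (1, 0), (1, 1), (1, 2), (1, 3), (2, 0), (2, 1), (2, 2), (2, 3), (3, 0), (3, 1), (3, 2), (3, 3), (4, 0), (4, 1), (4, 2), (4, 3), (5, 0), (5, 1), (5, 2), (5, 3), (6, 0), (6, 1), (6, 2), (6, 3), (7, 0), (7, 1), (7, 2), (7, 3), (8, 0), (8, 1), (8, 2), (8, 3), (9, 0), (9, 1), (9, 2), (9, 3), (10, 0), (10, 1), (10, 2), (10, 3), (11, 0), (11, 1), (11, 2), (11, 3), (12, 0), (12, 1), (12, 2), (12, 3), (13, 0), (13, 1), (13, 2), (13, 3), (14, 0), (14, 1), (14, 2), (14, 3), (15, 0), (15, 1), (15, 2), (15, 3)]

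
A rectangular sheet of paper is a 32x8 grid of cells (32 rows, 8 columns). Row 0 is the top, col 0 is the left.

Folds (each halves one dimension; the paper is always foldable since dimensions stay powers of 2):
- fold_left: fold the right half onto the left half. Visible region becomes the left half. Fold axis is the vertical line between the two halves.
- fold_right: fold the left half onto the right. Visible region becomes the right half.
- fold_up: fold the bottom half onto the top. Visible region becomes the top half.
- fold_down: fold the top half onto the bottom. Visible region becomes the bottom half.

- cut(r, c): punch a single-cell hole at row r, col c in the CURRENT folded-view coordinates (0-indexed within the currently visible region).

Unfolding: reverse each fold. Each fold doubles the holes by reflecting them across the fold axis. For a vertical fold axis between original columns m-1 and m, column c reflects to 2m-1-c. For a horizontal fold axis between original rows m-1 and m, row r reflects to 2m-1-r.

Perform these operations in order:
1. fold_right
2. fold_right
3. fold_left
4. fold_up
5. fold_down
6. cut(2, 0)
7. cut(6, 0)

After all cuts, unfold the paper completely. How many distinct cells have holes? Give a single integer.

Answer: 64

Derivation:
Op 1 fold_right: fold axis v@4; visible region now rows[0,32) x cols[4,8) = 32x4
Op 2 fold_right: fold axis v@6; visible region now rows[0,32) x cols[6,8) = 32x2
Op 3 fold_left: fold axis v@7; visible region now rows[0,32) x cols[6,7) = 32x1
Op 4 fold_up: fold axis h@16; visible region now rows[0,16) x cols[6,7) = 16x1
Op 5 fold_down: fold axis h@8; visible region now rows[8,16) x cols[6,7) = 8x1
Op 6 cut(2, 0): punch at orig (10,6); cuts so far [(10, 6)]; region rows[8,16) x cols[6,7) = 8x1
Op 7 cut(6, 0): punch at orig (14,6); cuts so far [(10, 6), (14, 6)]; region rows[8,16) x cols[6,7) = 8x1
Unfold 1 (reflect across h@8): 4 holes -> [(1, 6), (5, 6), (10, 6), (14, 6)]
Unfold 2 (reflect across h@16): 8 holes -> [(1, 6), (5, 6), (10, 6), (14, 6), (17, 6), (21, 6), (26, 6), (30, 6)]
Unfold 3 (reflect across v@7): 16 holes -> [(1, 6), (1, 7), (5, 6), (5, 7), (10, 6), (10, 7), (14, 6), (14, 7), (17, 6), (17, 7), (21, 6), (21, 7), (26, 6), (26, 7), (30, 6), (30, 7)]
Unfold 4 (reflect across v@6): 32 holes -> [(1, 4), (1, 5), (1, 6), (1, 7), (5, 4), (5, 5), (5, 6), (5, 7), (10, 4), (10, 5), (10, 6), (10, 7), (14, 4), (14, 5), (14, 6), (14, 7), (17, 4), (17, 5), (17, 6), (17, 7), (21, 4), (21, 5), (21, 6), (21, 7), (26, 4), (26, 5), (26, 6), (26, 7), (30, 4), (30, 5), (30, 6), (30, 7)]
Unfold 5 (reflect across v@4): 64 holes -> [(1, 0), (1, 1), (1, 2), (1, 3), (1, 4), (1, 5), (1, 6), (1, 7), (5, 0), (5, 1), (5, 2), (5, 3), (5, 4), (5, 5), (5, 6), (5, 7), (10, 0), (10, 1), (10, 2), (10, 3), (10, 4), (10, 5), (10, 6), (10, 7), (14, 0), (14, 1), (14, 2), (14, 3), (14, 4), (14, 5), (14, 6), (14, 7), (17, 0), (17, 1), (17, 2), (17, 3), (17, 4), (17, 5), (17, 6), (17, 7), (21, 0), (21, 1), (21, 2), (21, 3), (21, 4), (21, 5), (21, 6), (21, 7), (26, 0), (26, 1), (26, 2), (26, 3), (26, 4), (26, 5), (26, 6), (26, 7), (30, 0), (30, 1), (30, 2), (30, 3), (30, 4), (30, 5), (30, 6), (30, 7)]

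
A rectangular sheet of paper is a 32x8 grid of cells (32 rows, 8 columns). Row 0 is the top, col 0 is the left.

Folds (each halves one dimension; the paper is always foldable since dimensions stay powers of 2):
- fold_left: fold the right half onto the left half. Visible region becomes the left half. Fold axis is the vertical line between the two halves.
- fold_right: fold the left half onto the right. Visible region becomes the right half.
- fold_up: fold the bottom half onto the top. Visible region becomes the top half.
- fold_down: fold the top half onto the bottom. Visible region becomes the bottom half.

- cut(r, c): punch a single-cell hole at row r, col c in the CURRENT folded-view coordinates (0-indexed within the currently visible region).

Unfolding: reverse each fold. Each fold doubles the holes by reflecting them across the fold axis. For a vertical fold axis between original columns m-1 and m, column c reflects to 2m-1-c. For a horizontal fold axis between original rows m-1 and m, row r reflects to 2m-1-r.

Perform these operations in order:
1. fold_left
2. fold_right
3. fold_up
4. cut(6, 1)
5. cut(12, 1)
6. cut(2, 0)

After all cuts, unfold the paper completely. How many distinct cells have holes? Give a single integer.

Op 1 fold_left: fold axis v@4; visible region now rows[0,32) x cols[0,4) = 32x4
Op 2 fold_right: fold axis v@2; visible region now rows[0,32) x cols[2,4) = 32x2
Op 3 fold_up: fold axis h@16; visible region now rows[0,16) x cols[2,4) = 16x2
Op 4 cut(6, 1): punch at orig (6,3); cuts so far [(6, 3)]; region rows[0,16) x cols[2,4) = 16x2
Op 5 cut(12, 1): punch at orig (12,3); cuts so far [(6, 3), (12, 3)]; region rows[0,16) x cols[2,4) = 16x2
Op 6 cut(2, 0): punch at orig (2,2); cuts so far [(2, 2), (6, 3), (12, 3)]; region rows[0,16) x cols[2,4) = 16x2
Unfold 1 (reflect across h@16): 6 holes -> [(2, 2), (6, 3), (12, 3), (19, 3), (25, 3), (29, 2)]
Unfold 2 (reflect across v@2): 12 holes -> [(2, 1), (2, 2), (6, 0), (6, 3), (12, 0), (12, 3), (19, 0), (19, 3), (25, 0), (25, 3), (29, 1), (29, 2)]
Unfold 3 (reflect across v@4): 24 holes -> [(2, 1), (2, 2), (2, 5), (2, 6), (6, 0), (6, 3), (6, 4), (6, 7), (12, 0), (12, 3), (12, 4), (12, 7), (19, 0), (19, 3), (19, 4), (19, 7), (25, 0), (25, 3), (25, 4), (25, 7), (29, 1), (29, 2), (29, 5), (29, 6)]

Answer: 24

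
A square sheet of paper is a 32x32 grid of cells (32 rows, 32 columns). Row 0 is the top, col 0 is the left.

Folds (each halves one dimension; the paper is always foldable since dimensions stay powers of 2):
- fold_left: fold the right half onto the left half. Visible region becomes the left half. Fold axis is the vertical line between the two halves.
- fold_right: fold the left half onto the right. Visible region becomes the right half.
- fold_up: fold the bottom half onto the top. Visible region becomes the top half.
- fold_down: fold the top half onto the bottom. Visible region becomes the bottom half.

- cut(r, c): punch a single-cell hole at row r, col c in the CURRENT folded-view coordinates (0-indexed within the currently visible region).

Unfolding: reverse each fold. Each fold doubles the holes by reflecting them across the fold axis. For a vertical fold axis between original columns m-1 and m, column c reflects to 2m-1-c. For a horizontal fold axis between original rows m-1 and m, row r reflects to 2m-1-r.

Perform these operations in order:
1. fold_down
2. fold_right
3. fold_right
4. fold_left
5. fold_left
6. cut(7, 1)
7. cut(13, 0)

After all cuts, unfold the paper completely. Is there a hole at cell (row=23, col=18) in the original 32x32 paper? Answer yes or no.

Op 1 fold_down: fold axis h@16; visible region now rows[16,32) x cols[0,32) = 16x32
Op 2 fold_right: fold axis v@16; visible region now rows[16,32) x cols[16,32) = 16x16
Op 3 fold_right: fold axis v@24; visible region now rows[16,32) x cols[24,32) = 16x8
Op 4 fold_left: fold axis v@28; visible region now rows[16,32) x cols[24,28) = 16x4
Op 5 fold_left: fold axis v@26; visible region now rows[16,32) x cols[24,26) = 16x2
Op 6 cut(7, 1): punch at orig (23,25); cuts so far [(23, 25)]; region rows[16,32) x cols[24,26) = 16x2
Op 7 cut(13, 0): punch at orig (29,24); cuts so far [(23, 25), (29, 24)]; region rows[16,32) x cols[24,26) = 16x2
Unfold 1 (reflect across v@26): 4 holes -> [(23, 25), (23, 26), (29, 24), (29, 27)]
Unfold 2 (reflect across v@28): 8 holes -> [(23, 25), (23, 26), (23, 29), (23, 30), (29, 24), (29, 27), (29, 28), (29, 31)]
Unfold 3 (reflect across v@24): 16 holes -> [(23, 17), (23, 18), (23, 21), (23, 22), (23, 25), (23, 26), (23, 29), (23, 30), (29, 16), (29, 19), (29, 20), (29, 23), (29, 24), (29, 27), (29, 28), (29, 31)]
Unfold 4 (reflect across v@16): 32 holes -> [(23, 1), (23, 2), (23, 5), (23, 6), (23, 9), (23, 10), (23, 13), (23, 14), (23, 17), (23, 18), (23, 21), (23, 22), (23, 25), (23, 26), (23, 29), (23, 30), (29, 0), (29, 3), (29, 4), (29, 7), (29, 8), (29, 11), (29, 12), (29, 15), (29, 16), (29, 19), (29, 20), (29, 23), (29, 24), (29, 27), (29, 28), (29, 31)]
Unfold 5 (reflect across h@16): 64 holes -> [(2, 0), (2, 3), (2, 4), (2, 7), (2, 8), (2, 11), (2, 12), (2, 15), (2, 16), (2, 19), (2, 20), (2, 23), (2, 24), (2, 27), (2, 28), (2, 31), (8, 1), (8, 2), (8, 5), (8, 6), (8, 9), (8, 10), (8, 13), (8, 14), (8, 17), (8, 18), (8, 21), (8, 22), (8, 25), (8, 26), (8, 29), (8, 30), (23, 1), (23, 2), (23, 5), (23, 6), (23, 9), (23, 10), (23, 13), (23, 14), (23, 17), (23, 18), (23, 21), (23, 22), (23, 25), (23, 26), (23, 29), (23, 30), (29, 0), (29, 3), (29, 4), (29, 7), (29, 8), (29, 11), (29, 12), (29, 15), (29, 16), (29, 19), (29, 20), (29, 23), (29, 24), (29, 27), (29, 28), (29, 31)]
Holes: [(2, 0), (2, 3), (2, 4), (2, 7), (2, 8), (2, 11), (2, 12), (2, 15), (2, 16), (2, 19), (2, 20), (2, 23), (2, 24), (2, 27), (2, 28), (2, 31), (8, 1), (8, 2), (8, 5), (8, 6), (8, 9), (8, 10), (8, 13), (8, 14), (8, 17), (8, 18), (8, 21), (8, 22), (8, 25), (8, 26), (8, 29), (8, 30), (23, 1), (23, 2), (23, 5), (23, 6), (23, 9), (23, 10), (23, 13), (23, 14), (23, 17), (23, 18), (23, 21), (23, 22), (23, 25), (23, 26), (23, 29), (23, 30), (29, 0), (29, 3), (29, 4), (29, 7), (29, 8), (29, 11), (29, 12), (29, 15), (29, 16), (29, 19), (29, 20), (29, 23), (29, 24), (29, 27), (29, 28), (29, 31)]

Answer: yes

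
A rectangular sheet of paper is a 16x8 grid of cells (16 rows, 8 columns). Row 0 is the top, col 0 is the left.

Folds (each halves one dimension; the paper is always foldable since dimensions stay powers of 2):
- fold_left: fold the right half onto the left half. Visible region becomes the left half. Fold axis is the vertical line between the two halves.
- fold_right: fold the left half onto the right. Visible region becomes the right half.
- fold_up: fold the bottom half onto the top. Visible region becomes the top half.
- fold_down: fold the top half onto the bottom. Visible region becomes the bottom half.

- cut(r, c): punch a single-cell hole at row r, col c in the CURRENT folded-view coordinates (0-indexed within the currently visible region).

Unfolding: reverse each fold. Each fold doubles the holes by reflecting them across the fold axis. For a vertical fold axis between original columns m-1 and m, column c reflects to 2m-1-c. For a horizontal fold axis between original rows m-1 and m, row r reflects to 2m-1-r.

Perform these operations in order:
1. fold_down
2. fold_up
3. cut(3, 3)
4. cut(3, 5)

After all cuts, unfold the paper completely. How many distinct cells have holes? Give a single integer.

Answer: 8

Derivation:
Op 1 fold_down: fold axis h@8; visible region now rows[8,16) x cols[0,8) = 8x8
Op 2 fold_up: fold axis h@12; visible region now rows[8,12) x cols[0,8) = 4x8
Op 3 cut(3, 3): punch at orig (11,3); cuts so far [(11, 3)]; region rows[8,12) x cols[0,8) = 4x8
Op 4 cut(3, 5): punch at orig (11,5); cuts so far [(11, 3), (11, 5)]; region rows[8,12) x cols[0,8) = 4x8
Unfold 1 (reflect across h@12): 4 holes -> [(11, 3), (11, 5), (12, 3), (12, 5)]
Unfold 2 (reflect across h@8): 8 holes -> [(3, 3), (3, 5), (4, 3), (4, 5), (11, 3), (11, 5), (12, 3), (12, 5)]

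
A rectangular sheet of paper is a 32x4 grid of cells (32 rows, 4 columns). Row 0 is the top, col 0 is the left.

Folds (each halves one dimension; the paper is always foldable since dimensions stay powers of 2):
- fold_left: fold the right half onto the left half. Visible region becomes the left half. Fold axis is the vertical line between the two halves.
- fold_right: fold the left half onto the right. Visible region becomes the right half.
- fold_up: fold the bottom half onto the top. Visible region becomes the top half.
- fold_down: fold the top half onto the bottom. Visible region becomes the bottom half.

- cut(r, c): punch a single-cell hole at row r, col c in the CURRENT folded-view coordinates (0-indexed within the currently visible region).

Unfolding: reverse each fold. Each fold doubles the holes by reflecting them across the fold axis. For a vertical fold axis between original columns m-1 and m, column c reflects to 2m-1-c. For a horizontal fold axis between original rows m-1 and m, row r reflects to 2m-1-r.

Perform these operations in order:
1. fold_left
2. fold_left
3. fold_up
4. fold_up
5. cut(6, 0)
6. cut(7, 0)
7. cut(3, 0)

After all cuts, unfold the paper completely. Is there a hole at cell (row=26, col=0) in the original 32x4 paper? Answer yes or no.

Op 1 fold_left: fold axis v@2; visible region now rows[0,32) x cols[0,2) = 32x2
Op 2 fold_left: fold axis v@1; visible region now rows[0,32) x cols[0,1) = 32x1
Op 3 fold_up: fold axis h@16; visible region now rows[0,16) x cols[0,1) = 16x1
Op 4 fold_up: fold axis h@8; visible region now rows[0,8) x cols[0,1) = 8x1
Op 5 cut(6, 0): punch at orig (6,0); cuts so far [(6, 0)]; region rows[0,8) x cols[0,1) = 8x1
Op 6 cut(7, 0): punch at orig (7,0); cuts so far [(6, 0), (7, 0)]; region rows[0,8) x cols[0,1) = 8x1
Op 7 cut(3, 0): punch at orig (3,0); cuts so far [(3, 0), (6, 0), (7, 0)]; region rows[0,8) x cols[0,1) = 8x1
Unfold 1 (reflect across h@8): 6 holes -> [(3, 0), (6, 0), (7, 0), (8, 0), (9, 0), (12, 0)]
Unfold 2 (reflect across h@16): 12 holes -> [(3, 0), (6, 0), (7, 0), (8, 0), (9, 0), (12, 0), (19, 0), (22, 0), (23, 0), (24, 0), (25, 0), (28, 0)]
Unfold 3 (reflect across v@1): 24 holes -> [(3, 0), (3, 1), (6, 0), (6, 1), (7, 0), (7, 1), (8, 0), (8, 1), (9, 0), (9, 1), (12, 0), (12, 1), (19, 0), (19, 1), (22, 0), (22, 1), (23, 0), (23, 1), (24, 0), (24, 1), (25, 0), (25, 1), (28, 0), (28, 1)]
Unfold 4 (reflect across v@2): 48 holes -> [(3, 0), (3, 1), (3, 2), (3, 3), (6, 0), (6, 1), (6, 2), (6, 3), (7, 0), (7, 1), (7, 2), (7, 3), (8, 0), (8, 1), (8, 2), (8, 3), (9, 0), (9, 1), (9, 2), (9, 3), (12, 0), (12, 1), (12, 2), (12, 3), (19, 0), (19, 1), (19, 2), (19, 3), (22, 0), (22, 1), (22, 2), (22, 3), (23, 0), (23, 1), (23, 2), (23, 3), (24, 0), (24, 1), (24, 2), (24, 3), (25, 0), (25, 1), (25, 2), (25, 3), (28, 0), (28, 1), (28, 2), (28, 3)]
Holes: [(3, 0), (3, 1), (3, 2), (3, 3), (6, 0), (6, 1), (6, 2), (6, 3), (7, 0), (7, 1), (7, 2), (7, 3), (8, 0), (8, 1), (8, 2), (8, 3), (9, 0), (9, 1), (9, 2), (9, 3), (12, 0), (12, 1), (12, 2), (12, 3), (19, 0), (19, 1), (19, 2), (19, 3), (22, 0), (22, 1), (22, 2), (22, 3), (23, 0), (23, 1), (23, 2), (23, 3), (24, 0), (24, 1), (24, 2), (24, 3), (25, 0), (25, 1), (25, 2), (25, 3), (28, 0), (28, 1), (28, 2), (28, 3)]

Answer: no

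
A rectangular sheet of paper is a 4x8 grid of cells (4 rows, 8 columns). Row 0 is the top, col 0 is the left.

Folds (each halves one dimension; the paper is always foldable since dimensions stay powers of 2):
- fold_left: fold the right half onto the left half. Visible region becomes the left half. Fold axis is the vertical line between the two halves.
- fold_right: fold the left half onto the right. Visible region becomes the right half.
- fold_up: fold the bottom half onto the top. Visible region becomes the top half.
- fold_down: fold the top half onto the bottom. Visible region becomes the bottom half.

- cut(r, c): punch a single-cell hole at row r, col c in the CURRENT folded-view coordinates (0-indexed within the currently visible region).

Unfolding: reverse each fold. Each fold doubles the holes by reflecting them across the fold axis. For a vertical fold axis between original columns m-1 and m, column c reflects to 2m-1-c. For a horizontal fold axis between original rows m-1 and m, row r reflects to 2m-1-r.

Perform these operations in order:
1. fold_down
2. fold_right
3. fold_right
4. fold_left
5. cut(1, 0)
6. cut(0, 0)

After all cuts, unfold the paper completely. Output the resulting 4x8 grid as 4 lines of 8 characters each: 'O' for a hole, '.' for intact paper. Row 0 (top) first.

Op 1 fold_down: fold axis h@2; visible region now rows[2,4) x cols[0,8) = 2x8
Op 2 fold_right: fold axis v@4; visible region now rows[2,4) x cols[4,8) = 2x4
Op 3 fold_right: fold axis v@6; visible region now rows[2,4) x cols[6,8) = 2x2
Op 4 fold_left: fold axis v@7; visible region now rows[2,4) x cols[6,7) = 2x1
Op 5 cut(1, 0): punch at orig (3,6); cuts so far [(3, 6)]; region rows[2,4) x cols[6,7) = 2x1
Op 6 cut(0, 0): punch at orig (2,6); cuts so far [(2, 6), (3, 6)]; region rows[2,4) x cols[6,7) = 2x1
Unfold 1 (reflect across v@7): 4 holes -> [(2, 6), (2, 7), (3, 6), (3, 7)]
Unfold 2 (reflect across v@6): 8 holes -> [(2, 4), (2, 5), (2, 6), (2, 7), (3, 4), (3, 5), (3, 6), (3, 7)]
Unfold 3 (reflect across v@4): 16 holes -> [(2, 0), (2, 1), (2, 2), (2, 3), (2, 4), (2, 5), (2, 6), (2, 7), (3, 0), (3, 1), (3, 2), (3, 3), (3, 4), (3, 5), (3, 6), (3, 7)]
Unfold 4 (reflect across h@2): 32 holes -> [(0, 0), (0, 1), (0, 2), (0, 3), (0, 4), (0, 5), (0, 6), (0, 7), (1, 0), (1, 1), (1, 2), (1, 3), (1, 4), (1, 5), (1, 6), (1, 7), (2, 0), (2, 1), (2, 2), (2, 3), (2, 4), (2, 5), (2, 6), (2, 7), (3, 0), (3, 1), (3, 2), (3, 3), (3, 4), (3, 5), (3, 6), (3, 7)]

Answer: OOOOOOOO
OOOOOOOO
OOOOOOOO
OOOOOOOO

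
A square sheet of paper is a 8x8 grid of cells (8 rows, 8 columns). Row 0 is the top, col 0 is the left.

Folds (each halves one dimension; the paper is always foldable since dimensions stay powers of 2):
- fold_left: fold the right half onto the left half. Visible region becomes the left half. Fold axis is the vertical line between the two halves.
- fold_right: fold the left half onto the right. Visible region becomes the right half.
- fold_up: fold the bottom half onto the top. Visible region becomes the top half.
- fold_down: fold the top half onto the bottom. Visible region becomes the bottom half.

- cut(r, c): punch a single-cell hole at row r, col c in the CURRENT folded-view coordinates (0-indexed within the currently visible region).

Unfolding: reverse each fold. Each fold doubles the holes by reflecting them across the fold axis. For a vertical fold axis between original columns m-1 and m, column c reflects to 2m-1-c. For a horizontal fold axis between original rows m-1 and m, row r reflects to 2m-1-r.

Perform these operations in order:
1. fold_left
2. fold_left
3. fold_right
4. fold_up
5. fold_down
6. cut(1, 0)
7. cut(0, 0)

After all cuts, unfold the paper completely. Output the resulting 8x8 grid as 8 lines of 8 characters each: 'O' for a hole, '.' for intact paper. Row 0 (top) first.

Op 1 fold_left: fold axis v@4; visible region now rows[0,8) x cols[0,4) = 8x4
Op 2 fold_left: fold axis v@2; visible region now rows[0,8) x cols[0,2) = 8x2
Op 3 fold_right: fold axis v@1; visible region now rows[0,8) x cols[1,2) = 8x1
Op 4 fold_up: fold axis h@4; visible region now rows[0,4) x cols[1,2) = 4x1
Op 5 fold_down: fold axis h@2; visible region now rows[2,4) x cols[1,2) = 2x1
Op 6 cut(1, 0): punch at orig (3,1); cuts so far [(3, 1)]; region rows[2,4) x cols[1,2) = 2x1
Op 7 cut(0, 0): punch at orig (2,1); cuts so far [(2, 1), (3, 1)]; region rows[2,4) x cols[1,2) = 2x1
Unfold 1 (reflect across h@2): 4 holes -> [(0, 1), (1, 1), (2, 1), (3, 1)]
Unfold 2 (reflect across h@4): 8 holes -> [(0, 1), (1, 1), (2, 1), (3, 1), (4, 1), (5, 1), (6, 1), (7, 1)]
Unfold 3 (reflect across v@1): 16 holes -> [(0, 0), (0, 1), (1, 0), (1, 1), (2, 0), (2, 1), (3, 0), (3, 1), (4, 0), (4, 1), (5, 0), (5, 1), (6, 0), (6, 1), (7, 0), (7, 1)]
Unfold 4 (reflect across v@2): 32 holes -> [(0, 0), (0, 1), (0, 2), (0, 3), (1, 0), (1, 1), (1, 2), (1, 3), (2, 0), (2, 1), (2, 2), (2, 3), (3, 0), (3, 1), (3, 2), (3, 3), (4, 0), (4, 1), (4, 2), (4, 3), (5, 0), (5, 1), (5, 2), (5, 3), (6, 0), (6, 1), (6, 2), (6, 3), (7, 0), (7, 1), (7, 2), (7, 3)]
Unfold 5 (reflect across v@4): 64 holes -> [(0, 0), (0, 1), (0, 2), (0, 3), (0, 4), (0, 5), (0, 6), (0, 7), (1, 0), (1, 1), (1, 2), (1, 3), (1, 4), (1, 5), (1, 6), (1, 7), (2, 0), (2, 1), (2, 2), (2, 3), (2, 4), (2, 5), (2, 6), (2, 7), (3, 0), (3, 1), (3, 2), (3, 3), (3, 4), (3, 5), (3, 6), (3, 7), (4, 0), (4, 1), (4, 2), (4, 3), (4, 4), (4, 5), (4, 6), (4, 7), (5, 0), (5, 1), (5, 2), (5, 3), (5, 4), (5, 5), (5, 6), (5, 7), (6, 0), (6, 1), (6, 2), (6, 3), (6, 4), (6, 5), (6, 6), (6, 7), (7, 0), (7, 1), (7, 2), (7, 3), (7, 4), (7, 5), (7, 6), (7, 7)]

Answer: OOOOOOOO
OOOOOOOO
OOOOOOOO
OOOOOOOO
OOOOOOOO
OOOOOOOO
OOOOOOOO
OOOOOOOO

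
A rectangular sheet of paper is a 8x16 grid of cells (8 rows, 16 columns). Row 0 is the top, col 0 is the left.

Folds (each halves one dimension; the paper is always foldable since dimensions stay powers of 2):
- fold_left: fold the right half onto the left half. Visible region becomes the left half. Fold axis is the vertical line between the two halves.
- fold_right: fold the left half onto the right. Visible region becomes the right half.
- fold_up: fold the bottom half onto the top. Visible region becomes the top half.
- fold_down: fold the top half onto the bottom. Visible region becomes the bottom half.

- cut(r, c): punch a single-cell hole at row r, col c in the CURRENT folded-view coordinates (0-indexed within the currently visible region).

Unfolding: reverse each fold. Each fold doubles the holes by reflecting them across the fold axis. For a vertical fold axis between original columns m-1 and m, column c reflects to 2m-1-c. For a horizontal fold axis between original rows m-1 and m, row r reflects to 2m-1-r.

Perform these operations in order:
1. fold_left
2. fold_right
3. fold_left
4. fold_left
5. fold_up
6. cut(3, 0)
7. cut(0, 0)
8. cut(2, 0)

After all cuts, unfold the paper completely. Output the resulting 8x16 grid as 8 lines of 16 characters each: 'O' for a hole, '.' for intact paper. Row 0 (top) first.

Answer: OOOOOOOOOOOOOOOO
................
OOOOOOOOOOOOOOOO
OOOOOOOOOOOOOOOO
OOOOOOOOOOOOOOOO
OOOOOOOOOOOOOOOO
................
OOOOOOOOOOOOOOOO

Derivation:
Op 1 fold_left: fold axis v@8; visible region now rows[0,8) x cols[0,8) = 8x8
Op 2 fold_right: fold axis v@4; visible region now rows[0,8) x cols[4,8) = 8x4
Op 3 fold_left: fold axis v@6; visible region now rows[0,8) x cols[4,6) = 8x2
Op 4 fold_left: fold axis v@5; visible region now rows[0,8) x cols[4,5) = 8x1
Op 5 fold_up: fold axis h@4; visible region now rows[0,4) x cols[4,5) = 4x1
Op 6 cut(3, 0): punch at orig (3,4); cuts so far [(3, 4)]; region rows[0,4) x cols[4,5) = 4x1
Op 7 cut(0, 0): punch at orig (0,4); cuts so far [(0, 4), (3, 4)]; region rows[0,4) x cols[4,5) = 4x1
Op 8 cut(2, 0): punch at orig (2,4); cuts so far [(0, 4), (2, 4), (3, 4)]; region rows[0,4) x cols[4,5) = 4x1
Unfold 1 (reflect across h@4): 6 holes -> [(0, 4), (2, 4), (3, 4), (4, 4), (5, 4), (7, 4)]
Unfold 2 (reflect across v@5): 12 holes -> [(0, 4), (0, 5), (2, 4), (2, 5), (3, 4), (3, 5), (4, 4), (4, 5), (5, 4), (5, 5), (7, 4), (7, 5)]
Unfold 3 (reflect across v@6): 24 holes -> [(0, 4), (0, 5), (0, 6), (0, 7), (2, 4), (2, 5), (2, 6), (2, 7), (3, 4), (3, 5), (3, 6), (3, 7), (4, 4), (4, 5), (4, 6), (4, 7), (5, 4), (5, 5), (5, 6), (5, 7), (7, 4), (7, 5), (7, 6), (7, 7)]
Unfold 4 (reflect across v@4): 48 holes -> [(0, 0), (0, 1), (0, 2), (0, 3), (0, 4), (0, 5), (0, 6), (0, 7), (2, 0), (2, 1), (2, 2), (2, 3), (2, 4), (2, 5), (2, 6), (2, 7), (3, 0), (3, 1), (3, 2), (3, 3), (3, 4), (3, 5), (3, 6), (3, 7), (4, 0), (4, 1), (4, 2), (4, 3), (4, 4), (4, 5), (4, 6), (4, 7), (5, 0), (5, 1), (5, 2), (5, 3), (5, 4), (5, 5), (5, 6), (5, 7), (7, 0), (7, 1), (7, 2), (7, 3), (7, 4), (7, 5), (7, 6), (7, 7)]
Unfold 5 (reflect across v@8): 96 holes -> [(0, 0), (0, 1), (0, 2), (0, 3), (0, 4), (0, 5), (0, 6), (0, 7), (0, 8), (0, 9), (0, 10), (0, 11), (0, 12), (0, 13), (0, 14), (0, 15), (2, 0), (2, 1), (2, 2), (2, 3), (2, 4), (2, 5), (2, 6), (2, 7), (2, 8), (2, 9), (2, 10), (2, 11), (2, 12), (2, 13), (2, 14), (2, 15), (3, 0), (3, 1), (3, 2), (3, 3), (3, 4), (3, 5), (3, 6), (3, 7), (3, 8), (3, 9), (3, 10), (3, 11), (3, 12), (3, 13), (3, 14), (3, 15), (4, 0), (4, 1), (4, 2), (4, 3), (4, 4), (4, 5), (4, 6), (4, 7), (4, 8), (4, 9), (4, 10), (4, 11), (4, 12), (4, 13), (4, 14), (4, 15), (5, 0), (5, 1), (5, 2), (5, 3), (5, 4), (5, 5), (5, 6), (5, 7), (5, 8), (5, 9), (5, 10), (5, 11), (5, 12), (5, 13), (5, 14), (5, 15), (7, 0), (7, 1), (7, 2), (7, 3), (7, 4), (7, 5), (7, 6), (7, 7), (7, 8), (7, 9), (7, 10), (7, 11), (7, 12), (7, 13), (7, 14), (7, 15)]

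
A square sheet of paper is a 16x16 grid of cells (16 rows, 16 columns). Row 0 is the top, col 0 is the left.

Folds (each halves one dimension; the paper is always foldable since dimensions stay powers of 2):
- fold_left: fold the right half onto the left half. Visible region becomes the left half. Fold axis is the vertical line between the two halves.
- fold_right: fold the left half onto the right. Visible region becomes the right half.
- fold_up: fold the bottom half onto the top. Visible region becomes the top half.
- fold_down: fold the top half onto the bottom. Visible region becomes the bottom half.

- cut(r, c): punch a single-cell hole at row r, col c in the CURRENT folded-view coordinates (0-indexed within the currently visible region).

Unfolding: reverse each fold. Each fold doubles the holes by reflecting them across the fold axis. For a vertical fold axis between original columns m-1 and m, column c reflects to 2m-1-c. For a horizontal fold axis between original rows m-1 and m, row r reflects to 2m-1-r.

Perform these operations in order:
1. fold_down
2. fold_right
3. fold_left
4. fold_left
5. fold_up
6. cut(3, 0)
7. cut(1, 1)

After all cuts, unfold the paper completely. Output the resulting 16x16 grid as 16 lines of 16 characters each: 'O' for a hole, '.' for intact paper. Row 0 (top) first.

Answer: ................
.OO..OO..OO..OO.
................
O..OO..OO..OO..O
O..OO..OO..OO..O
................
.OO..OO..OO..OO.
................
................
.OO..OO..OO..OO.
................
O..OO..OO..OO..O
O..OO..OO..OO..O
................
.OO..OO..OO..OO.
................

Derivation:
Op 1 fold_down: fold axis h@8; visible region now rows[8,16) x cols[0,16) = 8x16
Op 2 fold_right: fold axis v@8; visible region now rows[8,16) x cols[8,16) = 8x8
Op 3 fold_left: fold axis v@12; visible region now rows[8,16) x cols[8,12) = 8x4
Op 4 fold_left: fold axis v@10; visible region now rows[8,16) x cols[8,10) = 8x2
Op 5 fold_up: fold axis h@12; visible region now rows[8,12) x cols[8,10) = 4x2
Op 6 cut(3, 0): punch at orig (11,8); cuts so far [(11, 8)]; region rows[8,12) x cols[8,10) = 4x2
Op 7 cut(1, 1): punch at orig (9,9); cuts so far [(9, 9), (11, 8)]; region rows[8,12) x cols[8,10) = 4x2
Unfold 1 (reflect across h@12): 4 holes -> [(9, 9), (11, 8), (12, 8), (14, 9)]
Unfold 2 (reflect across v@10): 8 holes -> [(9, 9), (9, 10), (11, 8), (11, 11), (12, 8), (12, 11), (14, 9), (14, 10)]
Unfold 3 (reflect across v@12): 16 holes -> [(9, 9), (9, 10), (9, 13), (9, 14), (11, 8), (11, 11), (11, 12), (11, 15), (12, 8), (12, 11), (12, 12), (12, 15), (14, 9), (14, 10), (14, 13), (14, 14)]
Unfold 4 (reflect across v@8): 32 holes -> [(9, 1), (9, 2), (9, 5), (9, 6), (9, 9), (9, 10), (9, 13), (9, 14), (11, 0), (11, 3), (11, 4), (11, 7), (11, 8), (11, 11), (11, 12), (11, 15), (12, 0), (12, 3), (12, 4), (12, 7), (12, 8), (12, 11), (12, 12), (12, 15), (14, 1), (14, 2), (14, 5), (14, 6), (14, 9), (14, 10), (14, 13), (14, 14)]
Unfold 5 (reflect across h@8): 64 holes -> [(1, 1), (1, 2), (1, 5), (1, 6), (1, 9), (1, 10), (1, 13), (1, 14), (3, 0), (3, 3), (3, 4), (3, 7), (3, 8), (3, 11), (3, 12), (3, 15), (4, 0), (4, 3), (4, 4), (4, 7), (4, 8), (4, 11), (4, 12), (4, 15), (6, 1), (6, 2), (6, 5), (6, 6), (6, 9), (6, 10), (6, 13), (6, 14), (9, 1), (9, 2), (9, 5), (9, 6), (9, 9), (9, 10), (9, 13), (9, 14), (11, 0), (11, 3), (11, 4), (11, 7), (11, 8), (11, 11), (11, 12), (11, 15), (12, 0), (12, 3), (12, 4), (12, 7), (12, 8), (12, 11), (12, 12), (12, 15), (14, 1), (14, 2), (14, 5), (14, 6), (14, 9), (14, 10), (14, 13), (14, 14)]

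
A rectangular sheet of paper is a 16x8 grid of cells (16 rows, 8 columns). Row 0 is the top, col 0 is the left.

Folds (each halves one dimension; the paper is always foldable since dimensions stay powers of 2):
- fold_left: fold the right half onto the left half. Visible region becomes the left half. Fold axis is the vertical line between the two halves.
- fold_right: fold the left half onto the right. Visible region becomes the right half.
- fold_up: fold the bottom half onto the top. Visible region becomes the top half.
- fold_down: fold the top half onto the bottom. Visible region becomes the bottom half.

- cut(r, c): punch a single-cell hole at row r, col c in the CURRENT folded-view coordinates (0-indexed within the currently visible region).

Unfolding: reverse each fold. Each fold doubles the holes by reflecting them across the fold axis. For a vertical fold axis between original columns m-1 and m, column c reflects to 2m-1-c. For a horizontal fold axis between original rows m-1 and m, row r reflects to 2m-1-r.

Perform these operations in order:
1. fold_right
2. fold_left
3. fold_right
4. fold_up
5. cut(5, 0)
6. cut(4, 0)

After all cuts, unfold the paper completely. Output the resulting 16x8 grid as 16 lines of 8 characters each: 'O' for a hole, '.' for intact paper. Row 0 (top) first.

Op 1 fold_right: fold axis v@4; visible region now rows[0,16) x cols[4,8) = 16x4
Op 2 fold_left: fold axis v@6; visible region now rows[0,16) x cols[4,6) = 16x2
Op 3 fold_right: fold axis v@5; visible region now rows[0,16) x cols[5,6) = 16x1
Op 4 fold_up: fold axis h@8; visible region now rows[0,8) x cols[5,6) = 8x1
Op 5 cut(5, 0): punch at orig (5,5); cuts so far [(5, 5)]; region rows[0,8) x cols[5,6) = 8x1
Op 6 cut(4, 0): punch at orig (4,5); cuts so far [(4, 5), (5, 5)]; region rows[0,8) x cols[5,6) = 8x1
Unfold 1 (reflect across h@8): 4 holes -> [(4, 5), (5, 5), (10, 5), (11, 5)]
Unfold 2 (reflect across v@5): 8 holes -> [(4, 4), (4, 5), (5, 4), (5, 5), (10, 4), (10, 5), (11, 4), (11, 5)]
Unfold 3 (reflect across v@6): 16 holes -> [(4, 4), (4, 5), (4, 6), (4, 7), (5, 4), (5, 5), (5, 6), (5, 7), (10, 4), (10, 5), (10, 6), (10, 7), (11, 4), (11, 5), (11, 6), (11, 7)]
Unfold 4 (reflect across v@4): 32 holes -> [(4, 0), (4, 1), (4, 2), (4, 3), (4, 4), (4, 5), (4, 6), (4, 7), (5, 0), (5, 1), (5, 2), (5, 3), (5, 4), (5, 5), (5, 6), (5, 7), (10, 0), (10, 1), (10, 2), (10, 3), (10, 4), (10, 5), (10, 6), (10, 7), (11, 0), (11, 1), (11, 2), (11, 3), (11, 4), (11, 5), (11, 6), (11, 7)]

Answer: ........
........
........
........
OOOOOOOO
OOOOOOOO
........
........
........
........
OOOOOOOO
OOOOOOOO
........
........
........
........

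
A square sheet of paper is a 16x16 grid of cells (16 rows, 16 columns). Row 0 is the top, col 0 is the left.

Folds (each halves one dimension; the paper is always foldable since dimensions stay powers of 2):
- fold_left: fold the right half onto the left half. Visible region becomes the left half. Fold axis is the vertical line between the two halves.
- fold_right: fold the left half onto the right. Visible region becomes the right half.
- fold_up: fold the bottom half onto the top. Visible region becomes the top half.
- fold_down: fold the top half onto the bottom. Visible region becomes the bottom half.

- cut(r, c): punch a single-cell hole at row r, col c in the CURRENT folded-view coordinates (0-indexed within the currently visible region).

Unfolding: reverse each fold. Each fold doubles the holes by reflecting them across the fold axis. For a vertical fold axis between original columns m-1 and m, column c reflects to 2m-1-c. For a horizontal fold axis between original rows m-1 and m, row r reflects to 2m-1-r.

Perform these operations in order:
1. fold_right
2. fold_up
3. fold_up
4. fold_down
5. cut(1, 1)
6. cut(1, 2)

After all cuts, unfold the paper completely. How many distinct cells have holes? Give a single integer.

Op 1 fold_right: fold axis v@8; visible region now rows[0,16) x cols[8,16) = 16x8
Op 2 fold_up: fold axis h@8; visible region now rows[0,8) x cols[8,16) = 8x8
Op 3 fold_up: fold axis h@4; visible region now rows[0,4) x cols[8,16) = 4x8
Op 4 fold_down: fold axis h@2; visible region now rows[2,4) x cols[8,16) = 2x8
Op 5 cut(1, 1): punch at orig (3,9); cuts so far [(3, 9)]; region rows[2,4) x cols[8,16) = 2x8
Op 6 cut(1, 2): punch at orig (3,10); cuts so far [(3, 9), (3, 10)]; region rows[2,4) x cols[8,16) = 2x8
Unfold 1 (reflect across h@2): 4 holes -> [(0, 9), (0, 10), (3, 9), (3, 10)]
Unfold 2 (reflect across h@4): 8 holes -> [(0, 9), (0, 10), (3, 9), (3, 10), (4, 9), (4, 10), (7, 9), (7, 10)]
Unfold 3 (reflect across h@8): 16 holes -> [(0, 9), (0, 10), (3, 9), (3, 10), (4, 9), (4, 10), (7, 9), (7, 10), (8, 9), (8, 10), (11, 9), (11, 10), (12, 9), (12, 10), (15, 9), (15, 10)]
Unfold 4 (reflect across v@8): 32 holes -> [(0, 5), (0, 6), (0, 9), (0, 10), (3, 5), (3, 6), (3, 9), (3, 10), (4, 5), (4, 6), (4, 9), (4, 10), (7, 5), (7, 6), (7, 9), (7, 10), (8, 5), (8, 6), (8, 9), (8, 10), (11, 5), (11, 6), (11, 9), (11, 10), (12, 5), (12, 6), (12, 9), (12, 10), (15, 5), (15, 6), (15, 9), (15, 10)]

Answer: 32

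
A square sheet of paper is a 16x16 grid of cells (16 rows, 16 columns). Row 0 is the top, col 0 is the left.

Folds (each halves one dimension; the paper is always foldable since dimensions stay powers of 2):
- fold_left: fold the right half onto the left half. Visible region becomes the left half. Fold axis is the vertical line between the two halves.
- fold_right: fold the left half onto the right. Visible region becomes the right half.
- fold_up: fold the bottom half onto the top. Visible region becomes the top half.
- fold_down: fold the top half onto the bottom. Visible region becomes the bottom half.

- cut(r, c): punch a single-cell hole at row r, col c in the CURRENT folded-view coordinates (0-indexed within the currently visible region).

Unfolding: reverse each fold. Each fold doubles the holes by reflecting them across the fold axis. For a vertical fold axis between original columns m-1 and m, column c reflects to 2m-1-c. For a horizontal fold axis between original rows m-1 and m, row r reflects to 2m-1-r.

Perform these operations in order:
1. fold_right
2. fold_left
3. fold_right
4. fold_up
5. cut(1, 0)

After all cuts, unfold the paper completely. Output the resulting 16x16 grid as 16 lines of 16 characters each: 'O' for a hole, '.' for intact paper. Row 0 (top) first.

Answer: ................
.OO..OO..OO..OO.
................
................
................
................
................
................
................
................
................
................
................
................
.OO..OO..OO..OO.
................

Derivation:
Op 1 fold_right: fold axis v@8; visible region now rows[0,16) x cols[8,16) = 16x8
Op 2 fold_left: fold axis v@12; visible region now rows[0,16) x cols[8,12) = 16x4
Op 3 fold_right: fold axis v@10; visible region now rows[0,16) x cols[10,12) = 16x2
Op 4 fold_up: fold axis h@8; visible region now rows[0,8) x cols[10,12) = 8x2
Op 5 cut(1, 0): punch at orig (1,10); cuts so far [(1, 10)]; region rows[0,8) x cols[10,12) = 8x2
Unfold 1 (reflect across h@8): 2 holes -> [(1, 10), (14, 10)]
Unfold 2 (reflect across v@10): 4 holes -> [(1, 9), (1, 10), (14, 9), (14, 10)]
Unfold 3 (reflect across v@12): 8 holes -> [(1, 9), (1, 10), (1, 13), (1, 14), (14, 9), (14, 10), (14, 13), (14, 14)]
Unfold 4 (reflect across v@8): 16 holes -> [(1, 1), (1, 2), (1, 5), (1, 6), (1, 9), (1, 10), (1, 13), (1, 14), (14, 1), (14, 2), (14, 5), (14, 6), (14, 9), (14, 10), (14, 13), (14, 14)]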